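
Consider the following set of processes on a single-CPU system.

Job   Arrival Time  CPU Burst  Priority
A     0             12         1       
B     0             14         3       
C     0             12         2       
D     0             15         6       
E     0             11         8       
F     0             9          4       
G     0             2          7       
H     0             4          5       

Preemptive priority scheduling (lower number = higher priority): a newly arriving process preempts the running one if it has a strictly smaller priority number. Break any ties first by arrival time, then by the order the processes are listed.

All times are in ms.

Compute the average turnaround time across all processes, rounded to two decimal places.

Gantt: | A 0-12 | C 12-24 | B 24-38 | F 38-47 | H 47-51 | D 51-66 | G 66-68 | E 68-79 |
Completion: A=12  B=38  C=24  D=66  E=79  F=47  G=68  H=51
Turnaround (C−A): A=12  B=38  C=24  D=66  E=79  F=47  G=68  H=51
Turnaround times: A=12, B=38, C=24, D=66, E=79, F=47, G=68, H=51
Average turnaround = (12+38+24+66+79+47+68+51) / 8 = 385/8 = 48.13

48.13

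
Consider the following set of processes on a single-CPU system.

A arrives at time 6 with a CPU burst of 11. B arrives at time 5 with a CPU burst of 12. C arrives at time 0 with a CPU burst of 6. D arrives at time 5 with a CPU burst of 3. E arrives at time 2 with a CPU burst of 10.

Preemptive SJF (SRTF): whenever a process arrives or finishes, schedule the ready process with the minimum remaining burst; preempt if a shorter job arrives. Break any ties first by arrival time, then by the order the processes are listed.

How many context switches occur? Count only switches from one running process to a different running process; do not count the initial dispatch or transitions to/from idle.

Gantt: | C 0-6 | D 6-9 | E 9-19 | A 19-30 | B 30-42 |
Completion: A=30  B=42  C=6  D=9  E=19

4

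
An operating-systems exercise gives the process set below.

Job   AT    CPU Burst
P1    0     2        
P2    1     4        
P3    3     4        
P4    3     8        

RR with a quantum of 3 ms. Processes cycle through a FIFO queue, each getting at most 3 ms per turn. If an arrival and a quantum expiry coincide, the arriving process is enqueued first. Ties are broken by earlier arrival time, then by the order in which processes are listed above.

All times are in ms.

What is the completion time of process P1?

2

Schedule: | P1 0-2 | P2 2-5 | P3 5-8 | P4 8-11 | P2 11-12 | P3 12-13 | P4 13-18 |
Completion: P1=2  P2=12  P3=13  P4=18
Turnaround (C−A): P1=2  P2=11  P3=10  P4=15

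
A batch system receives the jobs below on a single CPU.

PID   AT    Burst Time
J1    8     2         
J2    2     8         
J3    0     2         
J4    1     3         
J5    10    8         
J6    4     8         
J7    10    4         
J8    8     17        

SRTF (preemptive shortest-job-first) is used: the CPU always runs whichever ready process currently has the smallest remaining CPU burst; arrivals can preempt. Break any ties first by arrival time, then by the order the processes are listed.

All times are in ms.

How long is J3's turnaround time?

2

Schedule: | J3 0-2 | J4 2-5 | J2 5-8 | J1 8-10 | J7 10-14 | J2 14-19 | J6 19-27 | J5 27-35 | J8 35-52 |
Completion: J1=10  J2=19  J3=2  J4=5  J5=35  J6=27  J7=14  J8=52
Turnaround (C−A): J1=2  J2=17  J3=2  J4=4  J5=25  J6=23  J7=4  J8=44
Turnaround(J3) = completion − arrival = 2 − 0 = 2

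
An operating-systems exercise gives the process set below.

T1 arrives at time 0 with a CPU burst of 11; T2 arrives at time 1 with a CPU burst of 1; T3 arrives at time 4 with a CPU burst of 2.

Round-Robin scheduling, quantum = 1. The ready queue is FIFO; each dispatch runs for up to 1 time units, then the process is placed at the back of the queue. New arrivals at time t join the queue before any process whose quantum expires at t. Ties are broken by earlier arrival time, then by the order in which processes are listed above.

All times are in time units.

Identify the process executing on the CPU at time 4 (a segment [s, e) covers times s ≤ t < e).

Timeline: | T1 0-1 | T2 1-2 | T1 2-4 | T3 4-5 | T1 5-6 | T3 6-7 | T1 7-14 |
Completion: T1=14  T2=2  T3=7
Turnaround (C−A): T1=14  T2=1  T3=3

T3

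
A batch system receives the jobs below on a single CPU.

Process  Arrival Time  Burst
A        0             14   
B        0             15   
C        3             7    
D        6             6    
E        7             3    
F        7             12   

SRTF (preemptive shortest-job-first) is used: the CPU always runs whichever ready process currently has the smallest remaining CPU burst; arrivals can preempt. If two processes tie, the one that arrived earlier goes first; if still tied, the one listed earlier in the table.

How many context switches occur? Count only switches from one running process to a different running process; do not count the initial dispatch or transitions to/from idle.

6

Schedule: | A 0-3 | C 3-10 | E 10-13 | D 13-19 | A 19-30 | F 30-42 | B 42-57 |
Completion: A=30  B=57  C=10  D=19  E=13  F=42
Turnaround (C−A): A=30  B=57  C=7  D=13  E=6  F=35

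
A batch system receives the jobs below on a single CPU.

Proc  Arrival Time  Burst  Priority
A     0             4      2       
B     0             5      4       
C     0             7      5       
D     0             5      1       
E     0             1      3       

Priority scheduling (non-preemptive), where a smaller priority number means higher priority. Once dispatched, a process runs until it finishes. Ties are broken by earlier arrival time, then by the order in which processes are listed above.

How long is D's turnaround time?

Schedule: | D 0-5 | A 5-9 | E 9-10 | B 10-15 | C 15-22 |
Completion: A=9  B=15  C=22  D=5  E=10
Turnaround (C−A): A=9  B=15  C=22  D=5  E=10
Turnaround(D) = completion − arrival = 5 − 0 = 5

5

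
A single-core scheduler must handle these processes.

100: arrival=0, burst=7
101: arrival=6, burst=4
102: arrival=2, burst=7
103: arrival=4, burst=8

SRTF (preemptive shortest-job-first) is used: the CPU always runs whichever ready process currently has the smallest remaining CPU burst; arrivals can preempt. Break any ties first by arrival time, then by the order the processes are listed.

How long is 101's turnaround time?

Schedule: | 100 0-7 | 101 7-11 | 102 11-18 | 103 18-26 |
Completion: 100=7  101=11  102=18  103=26
Turnaround (C−A): 100=7  101=5  102=16  103=22
Turnaround(101) = completion − arrival = 11 − 6 = 5

5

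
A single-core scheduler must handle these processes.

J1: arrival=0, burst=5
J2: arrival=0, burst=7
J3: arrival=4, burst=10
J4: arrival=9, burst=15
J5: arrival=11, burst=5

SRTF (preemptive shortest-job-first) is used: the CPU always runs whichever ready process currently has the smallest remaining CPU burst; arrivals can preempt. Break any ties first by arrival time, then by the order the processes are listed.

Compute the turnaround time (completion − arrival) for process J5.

6

Schedule: | J1 0-5 | J2 5-12 | J5 12-17 | J3 17-27 | J4 27-42 |
Completion: J1=5  J2=12  J3=27  J4=42  J5=17
Turnaround (C−A): J1=5  J2=12  J3=23  J4=33  J5=6
Turnaround(J5) = completion − arrival = 17 − 11 = 6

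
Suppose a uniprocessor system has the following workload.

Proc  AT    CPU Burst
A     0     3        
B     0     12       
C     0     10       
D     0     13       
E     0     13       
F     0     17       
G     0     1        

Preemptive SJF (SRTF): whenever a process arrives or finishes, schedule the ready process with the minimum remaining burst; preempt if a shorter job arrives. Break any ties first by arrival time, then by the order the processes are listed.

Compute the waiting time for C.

Gantt: | G 0-1 | A 1-4 | C 4-14 | B 14-26 | D 26-39 | E 39-52 | F 52-69 |
Completion: A=4  B=26  C=14  D=39  E=52  F=69  G=1
Waiting(C) = turnaround − burst = 14 − 10 = 4

4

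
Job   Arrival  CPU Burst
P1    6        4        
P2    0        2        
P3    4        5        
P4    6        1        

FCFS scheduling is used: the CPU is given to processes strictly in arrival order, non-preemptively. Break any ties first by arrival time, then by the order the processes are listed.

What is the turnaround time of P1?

7

Gantt: | P2 0-2 | idle 2-4 | P3 4-9 | P1 9-13 | P4 13-14 |
Completion: P1=13  P2=2  P3=9  P4=14
Turnaround(P1) = completion − arrival = 13 − 6 = 7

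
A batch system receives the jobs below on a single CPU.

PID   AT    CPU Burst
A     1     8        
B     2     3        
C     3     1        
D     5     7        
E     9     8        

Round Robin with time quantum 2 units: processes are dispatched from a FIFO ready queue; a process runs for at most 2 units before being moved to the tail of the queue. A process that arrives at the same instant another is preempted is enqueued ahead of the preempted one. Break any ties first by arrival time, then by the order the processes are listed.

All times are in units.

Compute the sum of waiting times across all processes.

Schedule: | idle 0-1 | A 1-3 | B 3-5 | C 5-6 | A 6-8 | D 8-10 | B 10-11 | A 11-13 | E 13-15 | D 15-17 | A 17-19 | E 19-21 | D 21-23 | E 23-25 | D 25-26 | E 26-28 |
Completion: A=19  B=11  C=6  D=26  E=28
Turnaround (C−A): A=18  B=9  C=3  D=21  E=19
Waiting = turnaround − burst: A=10, B=6, C=2, D=14, E=11
Total waiting = 10 + 6 + 2 + 14 + 11 = 43

43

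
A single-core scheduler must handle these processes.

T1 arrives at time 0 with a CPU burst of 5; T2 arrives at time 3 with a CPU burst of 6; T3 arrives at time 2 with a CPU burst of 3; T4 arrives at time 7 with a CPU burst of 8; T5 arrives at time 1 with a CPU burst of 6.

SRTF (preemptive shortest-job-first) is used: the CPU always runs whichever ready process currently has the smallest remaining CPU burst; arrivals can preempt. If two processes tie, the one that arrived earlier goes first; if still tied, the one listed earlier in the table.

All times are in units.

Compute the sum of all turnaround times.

62

Schedule: | T1 0-5 | T3 5-8 | T5 8-14 | T2 14-20 | T4 20-28 |
Completion: T1=5  T2=20  T3=8  T4=28  T5=14
Turnaround = completion − arrival: T1=5, T2=17, T3=6, T4=21, T5=13
Total turnaround = 5 + 17 + 6 + 21 + 13 = 62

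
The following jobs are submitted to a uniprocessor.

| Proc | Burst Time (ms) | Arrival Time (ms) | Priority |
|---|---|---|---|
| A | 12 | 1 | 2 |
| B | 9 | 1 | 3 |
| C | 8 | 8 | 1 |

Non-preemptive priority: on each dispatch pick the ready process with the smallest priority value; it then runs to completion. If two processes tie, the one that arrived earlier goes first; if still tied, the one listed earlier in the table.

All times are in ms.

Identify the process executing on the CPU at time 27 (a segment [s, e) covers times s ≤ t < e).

B

Gantt: | idle 0-1 | A 1-13 | C 13-21 | B 21-30 |
Completion: A=13  B=30  C=21
Turnaround (C−A): A=12  B=29  C=13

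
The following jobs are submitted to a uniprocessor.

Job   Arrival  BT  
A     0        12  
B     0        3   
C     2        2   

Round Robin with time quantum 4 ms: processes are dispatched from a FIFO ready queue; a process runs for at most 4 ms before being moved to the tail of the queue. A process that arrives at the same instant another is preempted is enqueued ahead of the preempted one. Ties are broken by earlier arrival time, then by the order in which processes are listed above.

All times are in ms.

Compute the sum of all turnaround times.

Timeline: | A 0-4 | B 4-7 | C 7-9 | A 9-17 |
Completion: A=17  B=7  C=9
Turnaround (C−A): A=17  B=7  C=7
Turnaround = completion − arrival: A=17, B=7, C=7
Total turnaround = 17 + 7 + 7 = 31

31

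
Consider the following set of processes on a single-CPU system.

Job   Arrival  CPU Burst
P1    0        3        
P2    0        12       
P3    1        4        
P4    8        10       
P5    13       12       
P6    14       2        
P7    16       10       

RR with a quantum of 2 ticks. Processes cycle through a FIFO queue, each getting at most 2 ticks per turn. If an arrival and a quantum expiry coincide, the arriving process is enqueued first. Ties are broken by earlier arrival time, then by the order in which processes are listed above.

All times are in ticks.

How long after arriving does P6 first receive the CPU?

Gantt: | P1 0-2 | P2 2-4 | P3 4-6 | P1 6-7 | P2 7-9 | P3 9-11 | P4 11-13 | P2 13-15 | P5 15-17 | P4 17-19 | P6 19-21 | P2 21-23 | P7 23-25 | P5 25-27 | P4 27-29 | P2 29-31 | P7 31-33 | P5 33-35 | P4 35-37 | P2 37-39 | P7 39-41 | P5 41-43 | P4 43-45 | P7 45-47 | P5 47-49 | P7 49-51 | P5 51-53 |
Completion: P1=7  P2=39  P3=11  P4=45  P5=53  P6=21  P7=51
Turnaround (C−A): P1=7  P2=39  P3=10  P4=37  P5=40  P6=7  P7=35
Response(P6) = first start − arrival = 19 − 14 = 5

5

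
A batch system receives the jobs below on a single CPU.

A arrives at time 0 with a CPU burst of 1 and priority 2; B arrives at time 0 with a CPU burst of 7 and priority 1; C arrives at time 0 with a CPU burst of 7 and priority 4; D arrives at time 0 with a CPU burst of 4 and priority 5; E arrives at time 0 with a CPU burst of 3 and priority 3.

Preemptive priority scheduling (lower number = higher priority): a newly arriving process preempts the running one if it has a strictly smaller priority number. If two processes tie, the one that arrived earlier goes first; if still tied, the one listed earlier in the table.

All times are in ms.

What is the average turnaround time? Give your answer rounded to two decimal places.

Gantt: | B 0-7 | A 7-8 | E 8-11 | C 11-18 | D 18-22 |
Completion: A=8  B=7  C=18  D=22  E=11
Turnaround (C−A): A=8  B=7  C=18  D=22  E=11
Turnaround times: A=8, B=7, C=18, D=22, E=11
Average turnaround = (8+7+18+22+11) / 5 = 66/5 = 13.20

13.20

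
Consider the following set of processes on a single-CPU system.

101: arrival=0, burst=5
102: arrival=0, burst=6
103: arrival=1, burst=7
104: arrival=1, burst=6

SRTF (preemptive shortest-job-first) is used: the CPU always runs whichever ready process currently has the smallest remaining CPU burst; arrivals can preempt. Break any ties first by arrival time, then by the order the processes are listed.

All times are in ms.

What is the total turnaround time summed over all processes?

Gantt: | 101 0-5 | 102 5-11 | 104 11-17 | 103 17-24 |
Completion: 101=5  102=11  103=24  104=17
Turnaround (C−A): 101=5  102=11  103=23  104=16
Turnaround = completion − arrival: 101=5, 102=11, 103=23, 104=16
Total turnaround = 5 + 11 + 23 + 16 = 55

55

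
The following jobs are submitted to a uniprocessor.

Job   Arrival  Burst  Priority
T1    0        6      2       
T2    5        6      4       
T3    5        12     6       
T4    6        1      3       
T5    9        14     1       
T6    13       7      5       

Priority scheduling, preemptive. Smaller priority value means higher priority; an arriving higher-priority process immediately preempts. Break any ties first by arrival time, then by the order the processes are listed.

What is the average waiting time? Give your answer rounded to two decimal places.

Schedule: | T1 0-6 | T4 6-7 | T2 7-9 | T5 9-23 | T2 23-27 | T6 27-34 | T3 34-46 |
Completion: T1=6  T2=27  T3=46  T4=7  T5=23  T6=34
Waiting times: T1=0, T2=16, T3=29, T4=0, T5=0, T6=14
Average waiting = (0+16+29+0+0+14) / 6 = 59/6 = 9.83

9.83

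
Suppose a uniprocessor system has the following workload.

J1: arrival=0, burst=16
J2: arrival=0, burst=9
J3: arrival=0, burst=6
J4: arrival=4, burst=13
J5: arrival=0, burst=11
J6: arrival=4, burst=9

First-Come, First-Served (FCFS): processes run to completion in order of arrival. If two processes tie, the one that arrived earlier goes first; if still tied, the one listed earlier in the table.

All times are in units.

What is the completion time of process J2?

25

Timeline: | J1 0-16 | J2 16-25 | J3 25-31 | J5 31-42 | J4 42-55 | J6 55-64 |
Completion: J1=16  J2=25  J3=31  J4=55  J5=42  J6=64
Turnaround (C−A): J1=16  J2=25  J3=31  J4=51  J5=42  J6=60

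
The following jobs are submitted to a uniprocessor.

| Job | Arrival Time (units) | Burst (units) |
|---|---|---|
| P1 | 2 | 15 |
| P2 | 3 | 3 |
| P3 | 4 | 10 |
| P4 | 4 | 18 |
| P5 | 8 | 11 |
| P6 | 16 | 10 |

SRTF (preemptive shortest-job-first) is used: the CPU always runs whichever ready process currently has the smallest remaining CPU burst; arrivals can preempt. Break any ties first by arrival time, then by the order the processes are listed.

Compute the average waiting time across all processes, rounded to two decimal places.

16.83

Gantt: | idle 0-2 | P1 2-3 | P2 3-6 | P3 6-16 | P6 16-26 | P5 26-37 | P1 37-51 | P4 51-69 |
Completion: P1=51  P2=6  P3=16  P4=69  P5=37  P6=26
Turnaround (C−A): P1=49  P2=3  P3=12  P4=65  P5=29  P6=10
Waiting times: P1=34, P2=0, P3=2, P4=47, P5=18, P6=0
Average waiting = (34+0+2+47+18+0) / 6 = 101/6 = 16.83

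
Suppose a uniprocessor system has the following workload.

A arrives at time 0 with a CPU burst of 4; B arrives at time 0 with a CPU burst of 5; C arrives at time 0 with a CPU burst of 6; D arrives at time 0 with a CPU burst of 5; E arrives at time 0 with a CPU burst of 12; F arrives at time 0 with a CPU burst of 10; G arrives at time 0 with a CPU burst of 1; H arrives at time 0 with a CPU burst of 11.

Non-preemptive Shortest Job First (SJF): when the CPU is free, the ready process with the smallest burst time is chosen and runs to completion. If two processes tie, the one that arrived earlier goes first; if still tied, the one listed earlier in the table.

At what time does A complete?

Gantt: | G 0-1 | A 1-5 | B 5-10 | D 10-15 | C 15-21 | F 21-31 | H 31-42 | E 42-54 |
Completion: A=5  B=10  C=21  D=15  E=54  F=31  G=1  H=42
Turnaround (C−A): A=5  B=10  C=21  D=15  E=54  F=31  G=1  H=42

5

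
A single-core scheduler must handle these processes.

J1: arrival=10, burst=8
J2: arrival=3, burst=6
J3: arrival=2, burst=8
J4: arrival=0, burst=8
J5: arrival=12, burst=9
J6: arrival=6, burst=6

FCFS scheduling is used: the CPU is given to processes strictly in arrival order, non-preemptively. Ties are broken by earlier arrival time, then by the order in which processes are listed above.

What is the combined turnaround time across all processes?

122

Gantt: | J4 0-8 | J3 8-16 | J2 16-22 | J6 22-28 | J1 28-36 | J5 36-45 |
Completion: J1=36  J2=22  J3=16  J4=8  J5=45  J6=28
Turnaround (C−A): J1=26  J2=19  J3=14  J4=8  J5=33  J6=22
Turnaround = completion − arrival: J1=26, J2=19, J3=14, J4=8, J5=33, J6=22
Total turnaround = 26 + 19 + 14 + 8 + 33 + 22 = 122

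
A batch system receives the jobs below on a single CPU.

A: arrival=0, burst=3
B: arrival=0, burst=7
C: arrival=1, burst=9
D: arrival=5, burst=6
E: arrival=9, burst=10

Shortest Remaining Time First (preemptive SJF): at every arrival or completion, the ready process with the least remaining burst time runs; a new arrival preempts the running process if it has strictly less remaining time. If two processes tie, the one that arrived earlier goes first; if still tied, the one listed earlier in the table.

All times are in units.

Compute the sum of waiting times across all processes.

39

Gantt: | A 0-3 | B 3-10 | D 10-16 | C 16-25 | E 25-35 |
Completion: A=3  B=10  C=25  D=16  E=35
Turnaround (C−A): A=3  B=10  C=24  D=11  E=26
Waiting = turnaround − burst: A=0, B=3, C=15, D=5, E=16
Total waiting = 0 + 3 + 15 + 5 + 16 = 39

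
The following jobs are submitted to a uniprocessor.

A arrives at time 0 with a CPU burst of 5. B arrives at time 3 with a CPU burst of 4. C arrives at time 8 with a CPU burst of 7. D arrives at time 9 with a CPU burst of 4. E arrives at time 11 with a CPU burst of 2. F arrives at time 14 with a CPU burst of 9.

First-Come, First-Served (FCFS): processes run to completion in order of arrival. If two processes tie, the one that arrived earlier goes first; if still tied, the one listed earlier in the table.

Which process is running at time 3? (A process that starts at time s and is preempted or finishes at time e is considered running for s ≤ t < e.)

Schedule: | A 0-5 | B 5-9 | C 9-16 | D 16-20 | E 20-22 | F 22-31 |
Completion: A=5  B=9  C=16  D=20  E=22  F=31
Turnaround (C−A): A=5  B=6  C=8  D=11  E=11  F=17

A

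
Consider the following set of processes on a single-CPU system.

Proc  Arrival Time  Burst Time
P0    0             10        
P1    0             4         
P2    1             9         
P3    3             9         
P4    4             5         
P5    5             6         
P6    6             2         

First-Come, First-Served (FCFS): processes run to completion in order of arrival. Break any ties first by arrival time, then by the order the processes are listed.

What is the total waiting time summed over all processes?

140

Gantt: | P0 0-10 | P1 10-14 | P2 14-23 | P3 23-32 | P4 32-37 | P5 37-43 | P6 43-45 |
Completion: P0=10  P1=14  P2=23  P3=32  P4=37  P5=43  P6=45
Turnaround (C−A): P0=10  P1=14  P2=22  P3=29  P4=33  P5=38  P6=39
Waiting = turnaround − burst: P0=0, P1=10, P2=13, P3=20, P4=28, P5=32, P6=37
Total waiting = 0 + 10 + 13 + 20 + 28 + 32 + 37 = 140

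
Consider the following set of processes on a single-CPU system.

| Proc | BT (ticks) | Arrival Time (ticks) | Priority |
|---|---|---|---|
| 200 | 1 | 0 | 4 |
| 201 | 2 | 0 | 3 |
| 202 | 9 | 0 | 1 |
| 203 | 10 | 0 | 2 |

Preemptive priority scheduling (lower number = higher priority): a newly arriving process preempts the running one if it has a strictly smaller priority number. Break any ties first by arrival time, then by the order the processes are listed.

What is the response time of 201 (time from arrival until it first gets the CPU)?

19

Timeline: | 202 0-9 | 203 9-19 | 201 19-21 | 200 21-22 |
Completion: 200=22  201=21  202=9  203=19
Response(201) = first start − arrival = 19 − 0 = 19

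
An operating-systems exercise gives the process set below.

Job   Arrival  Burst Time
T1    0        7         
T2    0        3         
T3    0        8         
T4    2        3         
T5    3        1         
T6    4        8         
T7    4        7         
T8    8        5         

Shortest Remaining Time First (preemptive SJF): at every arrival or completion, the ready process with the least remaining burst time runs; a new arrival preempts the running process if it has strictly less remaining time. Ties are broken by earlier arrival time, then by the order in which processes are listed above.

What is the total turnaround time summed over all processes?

127

Timeline: | T2 0-3 | T5 3-4 | T4 4-7 | T1 7-8 | T8 8-13 | T1 13-19 | T7 19-26 | T3 26-34 | T6 34-42 |
Completion: T1=19  T2=3  T3=34  T4=7  T5=4  T6=42  T7=26  T8=13
Turnaround = completion − arrival: T1=19, T2=3, T3=34, T4=5, T5=1, T6=38, T7=22, T8=5
Total turnaround = 19 + 3 + 34 + 5 + 1 + 38 + 22 + 5 = 127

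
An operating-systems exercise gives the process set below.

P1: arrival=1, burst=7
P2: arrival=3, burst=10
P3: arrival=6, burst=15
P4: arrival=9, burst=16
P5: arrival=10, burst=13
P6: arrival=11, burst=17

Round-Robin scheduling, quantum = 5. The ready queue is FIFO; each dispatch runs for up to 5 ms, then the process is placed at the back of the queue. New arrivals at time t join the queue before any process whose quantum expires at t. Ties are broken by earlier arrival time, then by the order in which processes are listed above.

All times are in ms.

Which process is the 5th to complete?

Schedule: | idle 0-1 | P1 1-6 | P2 6-11 | P3 11-16 | P1 16-18 | P4 18-23 | P5 23-28 | P6 28-33 | P2 33-38 | P3 38-43 | P4 43-48 | P5 48-53 | P6 53-58 | P3 58-63 | P4 63-68 | P5 68-71 | P6 71-76 | P4 76-77 | P6 77-79 |
Completion: P1=18  P2=38  P3=63  P4=77  P5=71  P6=79
Finish order: P1 → P2 → P3 → P5 → P4 → P6

P4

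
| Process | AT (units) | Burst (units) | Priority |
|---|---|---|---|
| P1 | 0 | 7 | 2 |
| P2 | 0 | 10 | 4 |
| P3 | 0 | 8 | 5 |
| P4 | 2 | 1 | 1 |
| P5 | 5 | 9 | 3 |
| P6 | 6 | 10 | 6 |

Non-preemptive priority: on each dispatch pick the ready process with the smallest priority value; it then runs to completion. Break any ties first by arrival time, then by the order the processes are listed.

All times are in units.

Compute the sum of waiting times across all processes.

Gantt: | P1 0-7 | P4 7-8 | P5 8-17 | P2 17-27 | P3 27-35 | P6 35-45 |
Completion: P1=7  P2=27  P3=35  P4=8  P5=17  P6=45
Waiting = turnaround − burst: P1=0, P2=17, P3=27, P4=5, P5=3, P6=29
Total waiting = 0 + 17 + 27 + 5 + 3 + 29 = 81

81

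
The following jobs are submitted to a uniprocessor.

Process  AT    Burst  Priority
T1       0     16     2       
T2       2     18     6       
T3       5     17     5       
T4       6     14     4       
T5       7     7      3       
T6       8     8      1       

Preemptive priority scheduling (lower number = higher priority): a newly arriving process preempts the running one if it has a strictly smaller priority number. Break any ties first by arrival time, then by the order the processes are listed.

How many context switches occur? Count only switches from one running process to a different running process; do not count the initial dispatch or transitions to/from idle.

Gantt: | T1 0-8 | T6 8-16 | T1 16-24 | T5 24-31 | T4 31-45 | T3 45-62 | T2 62-80 |
Completion: T1=24  T2=80  T3=62  T4=45  T5=31  T6=16
Turnaround (C−A): T1=24  T2=78  T3=57  T4=39  T5=24  T6=8

6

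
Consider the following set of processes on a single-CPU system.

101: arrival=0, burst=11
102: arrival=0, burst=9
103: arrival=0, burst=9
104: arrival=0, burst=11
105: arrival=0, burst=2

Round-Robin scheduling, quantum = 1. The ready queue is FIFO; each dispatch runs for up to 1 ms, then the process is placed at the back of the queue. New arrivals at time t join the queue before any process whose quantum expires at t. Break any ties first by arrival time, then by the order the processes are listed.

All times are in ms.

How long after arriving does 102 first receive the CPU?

1

Gantt: | 101 0-1 | 102 1-2 | 103 2-3 | 104 3-4 | 105 4-5 | 101 5-6 | 102 6-7 | 103 7-8 | 104 8-9 | 105 9-10 | 101 10-11 | 102 11-12 | 103 12-13 | 104 13-14 | 101 14-15 | 102 15-16 | 103 16-17 | 104 17-18 | 101 18-19 | 102 19-20 | 103 20-21 | 104 21-22 | 101 22-23 | 102 23-24 | 103 24-25 | 104 25-26 | 101 26-27 | 102 27-28 | 103 28-29 | 104 29-30 | 101 30-31 | 102 31-32 | 103 32-33 | 104 33-34 | 101 34-35 | 102 35-36 | 103 36-37 | 104 37-38 | 101 38-39 | 104 39-40 | 101 40-41 | 104 41-42 |
Completion: 101=41  102=36  103=37  104=42  105=10
Response(102) = first start − arrival = 1 − 0 = 1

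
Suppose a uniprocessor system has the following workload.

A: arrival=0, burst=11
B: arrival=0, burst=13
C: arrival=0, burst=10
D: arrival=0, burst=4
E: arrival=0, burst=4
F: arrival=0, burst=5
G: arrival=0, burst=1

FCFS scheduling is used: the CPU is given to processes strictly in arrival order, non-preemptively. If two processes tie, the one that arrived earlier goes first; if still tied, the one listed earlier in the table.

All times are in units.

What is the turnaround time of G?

48

Gantt: | A 0-11 | B 11-24 | C 24-34 | D 34-38 | E 38-42 | F 42-47 | G 47-48 |
Completion: A=11  B=24  C=34  D=38  E=42  F=47  G=48
Turnaround(G) = completion − arrival = 48 − 0 = 48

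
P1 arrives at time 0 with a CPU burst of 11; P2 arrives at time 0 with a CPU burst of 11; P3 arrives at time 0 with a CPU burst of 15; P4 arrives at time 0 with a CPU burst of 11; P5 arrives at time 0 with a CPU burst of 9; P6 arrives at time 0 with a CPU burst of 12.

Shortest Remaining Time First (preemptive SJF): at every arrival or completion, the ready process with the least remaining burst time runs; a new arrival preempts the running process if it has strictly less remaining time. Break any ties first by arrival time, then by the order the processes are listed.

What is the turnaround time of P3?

69

Gantt: | P5 0-9 | P1 9-20 | P2 20-31 | P4 31-42 | P6 42-54 | P3 54-69 |
Completion: P1=20  P2=31  P3=69  P4=42  P5=9  P6=54
Turnaround (C−A): P1=20  P2=31  P3=69  P4=42  P5=9  P6=54
Turnaround(P3) = completion − arrival = 69 − 0 = 69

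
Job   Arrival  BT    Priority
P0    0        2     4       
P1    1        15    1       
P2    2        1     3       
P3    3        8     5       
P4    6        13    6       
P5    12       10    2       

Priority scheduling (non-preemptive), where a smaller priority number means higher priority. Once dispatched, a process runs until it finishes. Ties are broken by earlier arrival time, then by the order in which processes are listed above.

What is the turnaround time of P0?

2

Schedule: | P0 0-2 | P1 2-17 | P5 17-27 | P2 27-28 | P3 28-36 | P4 36-49 |
Completion: P0=2  P1=17  P2=28  P3=36  P4=49  P5=27
Turnaround (C−A): P0=2  P1=16  P2=26  P3=33  P4=43  P5=15
Turnaround(P0) = completion − arrival = 2 − 0 = 2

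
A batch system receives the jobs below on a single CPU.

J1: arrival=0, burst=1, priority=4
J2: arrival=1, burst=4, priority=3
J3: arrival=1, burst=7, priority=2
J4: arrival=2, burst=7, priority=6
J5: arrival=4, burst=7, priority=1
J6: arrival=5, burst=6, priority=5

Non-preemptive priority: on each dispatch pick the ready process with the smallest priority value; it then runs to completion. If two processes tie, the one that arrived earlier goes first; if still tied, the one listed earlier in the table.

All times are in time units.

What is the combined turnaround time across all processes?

87

Schedule: | J1 0-1 | J3 1-8 | J5 8-15 | J2 15-19 | J6 19-25 | J4 25-32 |
Completion: J1=1  J2=19  J3=8  J4=32  J5=15  J6=25
Turnaround (C−A): J1=1  J2=18  J3=7  J4=30  J5=11  J6=20
Turnaround = completion − arrival: J1=1, J2=18, J3=7, J4=30, J5=11, J6=20
Total turnaround = 1 + 18 + 7 + 30 + 11 + 20 = 87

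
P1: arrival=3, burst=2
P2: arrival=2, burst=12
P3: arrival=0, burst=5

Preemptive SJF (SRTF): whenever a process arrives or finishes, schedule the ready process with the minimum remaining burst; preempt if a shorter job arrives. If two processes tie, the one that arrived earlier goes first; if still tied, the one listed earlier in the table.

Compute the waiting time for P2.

5

Schedule: | P3 0-5 | P1 5-7 | P2 7-19 |
Completion: P1=7  P2=19  P3=5
Turnaround (C−A): P1=4  P2=17  P3=5
Waiting(P2) = turnaround − burst = 17 − 12 = 5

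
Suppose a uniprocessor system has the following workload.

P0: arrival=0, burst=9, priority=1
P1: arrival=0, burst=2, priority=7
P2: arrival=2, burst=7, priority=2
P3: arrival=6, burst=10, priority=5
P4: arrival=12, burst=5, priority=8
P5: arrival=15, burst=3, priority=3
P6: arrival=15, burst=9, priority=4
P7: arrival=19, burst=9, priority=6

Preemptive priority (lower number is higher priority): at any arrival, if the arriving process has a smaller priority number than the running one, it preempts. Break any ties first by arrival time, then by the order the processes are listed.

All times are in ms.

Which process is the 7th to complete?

Schedule: | P0 0-9 | P2 9-16 | P5 16-19 | P6 19-28 | P3 28-38 | P7 38-47 | P1 47-49 | P4 49-54 |
Completion: P0=9  P1=49  P2=16  P3=38  P4=54  P5=19  P6=28  P7=47
Turnaround (C−A): P0=9  P1=49  P2=14  P3=32  P4=42  P5=4  P6=13  P7=28
Finish order: P0 → P2 → P5 → P6 → P3 → P7 → P1 → P4

P1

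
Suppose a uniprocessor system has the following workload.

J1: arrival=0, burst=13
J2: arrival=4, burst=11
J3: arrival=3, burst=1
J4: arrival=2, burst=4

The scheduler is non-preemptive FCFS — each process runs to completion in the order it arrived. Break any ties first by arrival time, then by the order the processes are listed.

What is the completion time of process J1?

13

Gantt: | J1 0-13 | J4 13-17 | J3 17-18 | J2 18-29 |
Completion: J1=13  J2=29  J3=18  J4=17
Turnaround (C−A): J1=13  J2=25  J3=15  J4=15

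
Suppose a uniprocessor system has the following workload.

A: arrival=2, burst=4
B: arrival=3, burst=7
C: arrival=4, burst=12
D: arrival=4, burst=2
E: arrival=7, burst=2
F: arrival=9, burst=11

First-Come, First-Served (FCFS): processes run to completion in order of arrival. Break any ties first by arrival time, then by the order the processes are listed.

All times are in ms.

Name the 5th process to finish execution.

Schedule: | idle 0-2 | A 2-6 | B 6-13 | C 13-25 | D 25-27 | E 27-29 | F 29-40 |
Completion: A=6  B=13  C=25  D=27  E=29  F=40
Turnaround (C−A): A=4  B=10  C=21  D=23  E=22  F=31
Finish order: A → B → C → D → E → F

E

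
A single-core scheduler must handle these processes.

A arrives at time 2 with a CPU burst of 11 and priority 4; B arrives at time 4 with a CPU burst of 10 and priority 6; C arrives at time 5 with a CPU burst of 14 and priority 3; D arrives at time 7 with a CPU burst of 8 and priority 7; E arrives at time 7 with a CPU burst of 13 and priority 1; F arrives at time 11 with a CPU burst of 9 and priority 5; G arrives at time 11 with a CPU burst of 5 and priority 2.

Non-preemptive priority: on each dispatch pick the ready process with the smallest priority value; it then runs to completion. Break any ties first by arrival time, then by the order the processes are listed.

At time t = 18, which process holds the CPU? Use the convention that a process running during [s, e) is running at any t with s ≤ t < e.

Gantt: | idle 0-2 | A 2-13 | E 13-26 | G 26-31 | C 31-45 | F 45-54 | B 54-64 | D 64-72 |
Completion: A=13  B=64  C=45  D=72  E=26  F=54  G=31

E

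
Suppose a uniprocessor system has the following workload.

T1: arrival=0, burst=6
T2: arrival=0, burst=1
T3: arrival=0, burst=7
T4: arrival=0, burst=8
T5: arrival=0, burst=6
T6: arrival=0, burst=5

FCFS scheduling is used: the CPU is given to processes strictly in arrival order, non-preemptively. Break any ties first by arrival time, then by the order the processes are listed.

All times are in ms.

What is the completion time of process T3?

Schedule: | T1 0-6 | T2 6-7 | T3 7-14 | T4 14-22 | T5 22-28 | T6 28-33 |
Completion: T1=6  T2=7  T3=14  T4=22  T5=28  T6=33
Turnaround (C−A): T1=6  T2=7  T3=14  T4=22  T5=28  T6=33

14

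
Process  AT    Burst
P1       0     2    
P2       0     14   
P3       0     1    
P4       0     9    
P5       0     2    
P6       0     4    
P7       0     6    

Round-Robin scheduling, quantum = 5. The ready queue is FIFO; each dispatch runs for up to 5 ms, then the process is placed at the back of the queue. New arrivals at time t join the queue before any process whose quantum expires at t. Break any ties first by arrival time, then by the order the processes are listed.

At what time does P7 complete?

34

Schedule: | P1 0-2 | P2 2-7 | P3 7-8 | P4 8-13 | P5 13-15 | P6 15-19 | P7 19-24 | P2 24-29 | P4 29-33 | P7 33-34 | P2 34-38 |
Completion: P1=2  P2=38  P3=8  P4=33  P5=15  P6=19  P7=34
Turnaround (C−A): P1=2  P2=38  P3=8  P4=33  P5=15  P6=19  P7=34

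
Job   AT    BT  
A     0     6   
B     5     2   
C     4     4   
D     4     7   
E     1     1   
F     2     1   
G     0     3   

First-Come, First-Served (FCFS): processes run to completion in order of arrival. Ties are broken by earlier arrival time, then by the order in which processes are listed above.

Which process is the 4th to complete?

Schedule: | A 0-6 | G 6-9 | E 9-10 | F 10-11 | C 11-15 | D 15-22 | B 22-24 |
Completion: A=6  B=24  C=15  D=22  E=10  F=11  G=9
Turnaround (C−A): A=6  B=19  C=11  D=18  E=9  F=9  G=9
Finish order: A → G → E → F → C → D → B

F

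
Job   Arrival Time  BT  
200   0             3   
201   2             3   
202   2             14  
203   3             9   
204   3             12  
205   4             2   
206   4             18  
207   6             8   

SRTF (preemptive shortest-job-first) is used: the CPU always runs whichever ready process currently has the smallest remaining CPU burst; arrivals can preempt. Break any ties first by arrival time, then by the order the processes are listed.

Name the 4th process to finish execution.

207

Gantt: | 200 0-3 | 201 3-6 | 205 6-8 | 207 8-16 | 203 16-25 | 204 25-37 | 202 37-51 | 206 51-69 |
Completion: 200=3  201=6  202=51  203=25  204=37  205=8  206=69  207=16
Turnaround (C−A): 200=3  201=4  202=49  203=22  204=34  205=4  206=65  207=10
Finish order: 200 → 201 → 205 → 207 → 203 → 204 → 202 → 206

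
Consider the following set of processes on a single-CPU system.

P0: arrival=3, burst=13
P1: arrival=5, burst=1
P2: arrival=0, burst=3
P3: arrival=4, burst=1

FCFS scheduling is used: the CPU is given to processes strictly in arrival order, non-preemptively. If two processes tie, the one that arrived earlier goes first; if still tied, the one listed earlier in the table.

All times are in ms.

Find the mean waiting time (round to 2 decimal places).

6.00

Gantt: | P2 0-3 | P0 3-16 | P3 16-17 | P1 17-18 |
Completion: P0=16  P1=18  P2=3  P3=17
Waiting times: P0=0, P1=12, P2=0, P3=12
Average waiting = (0+12+0+12) / 4 = 24/4 = 6.00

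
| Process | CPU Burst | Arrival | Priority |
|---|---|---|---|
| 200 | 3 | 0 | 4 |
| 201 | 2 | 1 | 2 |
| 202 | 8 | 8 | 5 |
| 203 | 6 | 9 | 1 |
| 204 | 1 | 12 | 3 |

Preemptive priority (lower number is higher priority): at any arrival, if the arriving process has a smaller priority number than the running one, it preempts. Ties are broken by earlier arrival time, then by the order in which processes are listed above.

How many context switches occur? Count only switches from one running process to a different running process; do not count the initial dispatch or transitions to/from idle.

Schedule: | 200 0-1 | 201 1-3 | 200 3-5 | idle 5-8 | 202 8-9 | 203 9-15 | 204 15-16 | 202 16-23 |
Completion: 200=5  201=3  202=23  203=15  204=16

5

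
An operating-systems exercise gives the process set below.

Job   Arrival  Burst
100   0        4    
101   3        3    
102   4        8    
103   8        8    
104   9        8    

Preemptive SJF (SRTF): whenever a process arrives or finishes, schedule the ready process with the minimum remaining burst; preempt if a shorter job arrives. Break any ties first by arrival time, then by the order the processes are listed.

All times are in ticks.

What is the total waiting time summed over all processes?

Gantt: | 100 0-4 | 101 4-7 | 102 7-15 | 103 15-23 | 104 23-31 |
Completion: 100=4  101=7  102=15  103=23  104=31
Waiting = turnaround − burst: 100=0, 101=1, 102=3, 103=7, 104=14
Total waiting = 0 + 1 + 3 + 7 + 14 = 25

25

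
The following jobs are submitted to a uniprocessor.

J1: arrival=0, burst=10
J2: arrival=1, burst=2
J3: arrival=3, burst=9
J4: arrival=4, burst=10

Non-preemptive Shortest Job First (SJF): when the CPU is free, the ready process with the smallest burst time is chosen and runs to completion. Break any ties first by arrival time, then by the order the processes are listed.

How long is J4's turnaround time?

Gantt: | J1 0-10 | J2 10-12 | J3 12-21 | J4 21-31 |
Completion: J1=10  J2=12  J3=21  J4=31
Turnaround (C−A): J1=10  J2=11  J3=18  J4=27
Turnaround(J4) = completion − arrival = 31 − 4 = 27

27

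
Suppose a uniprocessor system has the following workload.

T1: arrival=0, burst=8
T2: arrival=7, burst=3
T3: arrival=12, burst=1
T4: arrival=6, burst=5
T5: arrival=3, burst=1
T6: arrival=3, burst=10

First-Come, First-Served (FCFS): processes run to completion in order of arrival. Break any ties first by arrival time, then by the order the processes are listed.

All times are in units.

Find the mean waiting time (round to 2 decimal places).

Gantt: | T1 0-8 | T5 8-9 | T6 9-19 | T4 19-24 | T2 24-27 | T3 27-28 |
Completion: T1=8  T2=27  T3=28  T4=24  T5=9  T6=19
Turnaround (C−A): T1=8  T2=20  T3=16  T4=18  T5=6  T6=16
Waiting times: T1=0, T2=17, T3=15, T4=13, T5=5, T6=6
Average waiting = (0+17+15+13+5+6) / 6 = 56/6 = 9.33

9.33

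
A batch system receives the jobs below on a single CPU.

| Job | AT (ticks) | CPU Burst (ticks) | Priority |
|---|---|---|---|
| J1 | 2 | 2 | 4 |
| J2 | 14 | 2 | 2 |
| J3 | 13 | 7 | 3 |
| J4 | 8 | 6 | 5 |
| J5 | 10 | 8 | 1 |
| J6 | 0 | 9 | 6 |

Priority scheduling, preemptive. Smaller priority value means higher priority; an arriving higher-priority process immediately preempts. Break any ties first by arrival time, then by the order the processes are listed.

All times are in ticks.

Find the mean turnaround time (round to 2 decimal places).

Timeline: | J6 0-2 | J1 2-4 | J6 4-8 | J4 8-10 | J5 10-18 | J2 18-20 | J3 20-27 | J4 27-31 | J6 31-34 |
Completion: J1=4  J2=20  J3=27  J4=31  J5=18  J6=34
Turnaround times: J1=2, J2=6, J3=14, J4=23, J5=8, J6=34
Average turnaround = (2+6+14+23+8+34) / 6 = 87/6 = 14.50

14.50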